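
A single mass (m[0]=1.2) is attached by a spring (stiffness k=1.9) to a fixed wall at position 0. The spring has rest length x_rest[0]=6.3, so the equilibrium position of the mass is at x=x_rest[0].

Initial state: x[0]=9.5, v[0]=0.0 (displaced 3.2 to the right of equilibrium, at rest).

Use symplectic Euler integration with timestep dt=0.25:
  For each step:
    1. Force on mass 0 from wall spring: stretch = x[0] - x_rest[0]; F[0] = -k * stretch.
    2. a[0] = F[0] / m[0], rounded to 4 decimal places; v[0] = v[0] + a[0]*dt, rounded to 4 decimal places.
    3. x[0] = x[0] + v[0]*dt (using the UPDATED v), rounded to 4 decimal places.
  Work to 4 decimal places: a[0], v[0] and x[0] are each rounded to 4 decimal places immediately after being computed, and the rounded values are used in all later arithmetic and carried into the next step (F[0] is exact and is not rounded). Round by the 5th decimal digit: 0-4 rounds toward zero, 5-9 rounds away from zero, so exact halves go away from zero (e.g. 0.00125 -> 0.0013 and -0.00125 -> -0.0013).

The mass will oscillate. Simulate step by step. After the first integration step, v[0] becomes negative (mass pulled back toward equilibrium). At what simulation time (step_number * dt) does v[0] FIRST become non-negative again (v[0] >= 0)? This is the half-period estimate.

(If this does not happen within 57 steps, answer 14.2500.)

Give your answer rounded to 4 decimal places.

Step 0: x=[9.5000] v=[0.0000]
Step 1: x=[9.1833] v=[-1.2667]
Step 2: x=[8.5813] v=[-2.4080]
Step 3: x=[7.7536] v=[-3.3110]
Step 4: x=[6.7820] v=[-3.8864]
Step 5: x=[5.7627] v=[-4.0772]
Step 6: x=[4.7966] v=[-3.8645]
Step 7: x=[3.9793] v=[-3.2694]
Step 8: x=[3.3916] v=[-2.3508]
Step 9: x=[3.0917] v=[-1.1996]
Step 10: x=[3.1093] v=[0.0704]
First v>=0 after going negative at step 10, time=2.5000

Answer: 2.5000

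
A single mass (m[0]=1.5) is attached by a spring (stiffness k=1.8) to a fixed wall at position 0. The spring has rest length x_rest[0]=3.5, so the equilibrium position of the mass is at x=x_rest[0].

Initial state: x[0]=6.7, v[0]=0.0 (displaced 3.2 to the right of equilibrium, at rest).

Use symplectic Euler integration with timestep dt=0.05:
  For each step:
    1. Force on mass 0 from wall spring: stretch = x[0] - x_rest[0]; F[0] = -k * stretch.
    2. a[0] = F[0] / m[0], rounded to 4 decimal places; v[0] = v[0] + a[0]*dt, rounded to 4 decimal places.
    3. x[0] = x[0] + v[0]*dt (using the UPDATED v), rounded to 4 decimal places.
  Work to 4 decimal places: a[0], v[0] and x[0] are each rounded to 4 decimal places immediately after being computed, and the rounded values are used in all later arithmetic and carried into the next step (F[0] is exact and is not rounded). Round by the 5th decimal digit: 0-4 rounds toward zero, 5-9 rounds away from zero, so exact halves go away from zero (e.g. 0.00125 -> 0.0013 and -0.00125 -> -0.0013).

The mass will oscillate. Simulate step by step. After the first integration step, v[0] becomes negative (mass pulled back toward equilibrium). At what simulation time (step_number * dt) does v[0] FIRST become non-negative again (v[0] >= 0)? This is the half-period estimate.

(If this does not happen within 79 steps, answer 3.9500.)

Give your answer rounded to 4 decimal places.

Answer: 2.9000

Derivation:
Step 0: x=[6.7000] v=[0.0000]
Step 1: x=[6.6904] v=[-0.1920]
Step 2: x=[6.6712] v=[-0.3834]
Step 3: x=[6.6425] v=[-0.5737]
Step 4: x=[6.6044] v=[-0.7623]
Step 5: x=[6.5570] v=[-0.9486]
Step 6: x=[6.5004] v=[-1.1320]
Step 7: x=[6.4348] v=[-1.3120]
Step 8: x=[6.3604] v=[-1.4881]
Step 9: x=[6.2774] v=[-1.6597]
Step 10: x=[6.1861] v=[-1.8263]
Step 11: x=[6.0867] v=[-1.9875]
Step 12: x=[5.9796] v=[-2.1427]
Step 13: x=[5.8650] v=[-2.2915]
Step 14: x=[5.7433] v=[-2.4334]
Step 15: x=[5.6149] v=[-2.5680]
Step 16: x=[5.4802] v=[-2.6949]
Step 17: x=[5.3395] v=[-2.8137]
Step 18: x=[5.1933] v=[-2.9241]
Step 19: x=[5.0420] v=[-3.0257]
Step 20: x=[4.8861] v=[-3.1182]
Step 21: x=[4.7260] v=[-3.2014]
Step 22: x=[4.5623] v=[-3.2750]
Step 23: x=[4.3954] v=[-3.3387]
Step 24: x=[4.2258] v=[-3.3924]
Step 25: x=[4.0540] v=[-3.4360]
Step 26: x=[3.8805] v=[-3.4692]
Step 27: x=[3.7059] v=[-3.4920]
Step 28: x=[3.5307] v=[-3.5044]
Step 29: x=[3.3554] v=[-3.5062]
Step 30: x=[3.1805] v=[-3.4975]
Step 31: x=[3.0066] v=[-3.4783]
Step 32: x=[2.8342] v=[-3.4487]
Step 33: x=[2.6638] v=[-3.4088]
Step 34: x=[2.4959] v=[-3.3586]
Step 35: x=[2.3310] v=[-3.2984]
Step 36: x=[2.1696] v=[-3.2283]
Step 37: x=[2.0122] v=[-3.1485]
Step 38: x=[1.8592] v=[-3.0592]
Step 39: x=[1.7112] v=[-2.9608]
Step 40: x=[1.5685] v=[-2.8535]
Step 41: x=[1.4316] v=[-2.7376]
Step 42: x=[1.3009] v=[-2.6135]
Step 43: x=[1.1768] v=[-2.4816]
Step 44: x=[1.0597] v=[-2.3422]
Step 45: x=[0.9499] v=[-2.1958]
Step 46: x=[0.8478] v=[-2.0428]
Step 47: x=[0.7536] v=[-1.8837]
Step 48: x=[0.6677] v=[-1.7189]
Step 49: x=[0.5903] v=[-1.5490]
Step 50: x=[0.5216] v=[-1.3744]
Step 51: x=[0.4618] v=[-1.1957]
Step 52: x=[0.4111] v=[-1.0134]
Step 53: x=[0.3697] v=[-0.8281]
Step 54: x=[0.3377] v=[-0.6403]
Step 55: x=[0.3152] v=[-0.4506]
Step 56: x=[0.3022] v=[-0.2595]
Step 57: x=[0.2988] v=[-0.0676]
Step 58: x=[0.3050] v=[0.1245]
First v>=0 after going negative at step 58, time=2.9000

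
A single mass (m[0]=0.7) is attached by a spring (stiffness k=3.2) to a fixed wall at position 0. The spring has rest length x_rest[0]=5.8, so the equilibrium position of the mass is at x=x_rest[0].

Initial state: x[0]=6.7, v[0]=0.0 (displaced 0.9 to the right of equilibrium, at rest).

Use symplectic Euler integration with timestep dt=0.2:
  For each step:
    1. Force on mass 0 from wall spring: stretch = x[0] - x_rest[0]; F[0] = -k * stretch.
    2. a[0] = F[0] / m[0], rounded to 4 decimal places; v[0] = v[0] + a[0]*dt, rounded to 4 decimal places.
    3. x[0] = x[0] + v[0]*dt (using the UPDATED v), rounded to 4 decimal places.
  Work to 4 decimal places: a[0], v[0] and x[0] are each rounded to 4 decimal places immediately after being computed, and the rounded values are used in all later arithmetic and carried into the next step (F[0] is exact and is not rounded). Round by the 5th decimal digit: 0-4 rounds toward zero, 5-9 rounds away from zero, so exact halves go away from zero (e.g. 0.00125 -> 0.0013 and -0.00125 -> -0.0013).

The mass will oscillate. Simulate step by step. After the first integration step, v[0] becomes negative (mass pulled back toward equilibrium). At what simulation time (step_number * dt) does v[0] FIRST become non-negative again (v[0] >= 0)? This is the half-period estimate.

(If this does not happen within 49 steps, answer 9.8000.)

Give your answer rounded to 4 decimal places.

Step 0: x=[6.7000] v=[0.0000]
Step 1: x=[6.5354] v=[-0.8229]
Step 2: x=[6.2363] v=[-1.4953]
Step 3: x=[5.8575] v=[-1.8942]
Step 4: x=[5.4681] v=[-1.9468]
Step 5: x=[5.1394] v=[-1.6433]
Step 6: x=[4.9315] v=[-1.0393]
Step 7: x=[4.8825] v=[-0.2452]
Step 8: x=[5.0012] v=[0.5937]
First v>=0 after going negative at step 8, time=1.6000

Answer: 1.6000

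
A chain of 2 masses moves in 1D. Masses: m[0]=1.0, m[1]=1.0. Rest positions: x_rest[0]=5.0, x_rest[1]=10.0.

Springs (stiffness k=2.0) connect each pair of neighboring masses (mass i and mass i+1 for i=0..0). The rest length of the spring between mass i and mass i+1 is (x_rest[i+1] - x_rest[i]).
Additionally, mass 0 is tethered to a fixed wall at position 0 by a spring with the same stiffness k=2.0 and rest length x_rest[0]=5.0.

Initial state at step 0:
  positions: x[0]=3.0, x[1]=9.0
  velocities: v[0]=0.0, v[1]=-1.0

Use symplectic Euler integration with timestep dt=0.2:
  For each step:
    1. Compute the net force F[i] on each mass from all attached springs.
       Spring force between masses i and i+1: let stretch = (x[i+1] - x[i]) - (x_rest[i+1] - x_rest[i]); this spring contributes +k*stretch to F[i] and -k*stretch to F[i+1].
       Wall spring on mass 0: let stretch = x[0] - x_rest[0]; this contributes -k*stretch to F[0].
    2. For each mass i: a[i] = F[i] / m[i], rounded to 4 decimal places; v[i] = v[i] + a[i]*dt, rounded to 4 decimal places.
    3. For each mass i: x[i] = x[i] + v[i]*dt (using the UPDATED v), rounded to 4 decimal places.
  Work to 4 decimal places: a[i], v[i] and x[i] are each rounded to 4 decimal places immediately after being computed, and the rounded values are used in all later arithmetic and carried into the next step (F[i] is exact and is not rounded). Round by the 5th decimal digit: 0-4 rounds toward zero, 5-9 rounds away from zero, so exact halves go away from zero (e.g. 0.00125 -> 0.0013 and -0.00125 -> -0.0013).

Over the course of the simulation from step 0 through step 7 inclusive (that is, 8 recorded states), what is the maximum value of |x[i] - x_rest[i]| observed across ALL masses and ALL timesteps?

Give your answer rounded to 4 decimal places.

Answer: 2.1810

Derivation:
Step 0: x=[3.0000 9.0000] v=[0.0000 -1.0000]
Step 1: x=[3.2400 8.7200] v=[1.2000 -1.4000]
Step 2: x=[3.6592 8.4016] v=[2.0960 -1.5920]
Step 3: x=[4.1651 8.1038] v=[2.5293 -1.4890]
Step 4: x=[4.6528 7.8909] v=[2.4387 -1.0645]
Step 5: x=[5.0274 7.8190] v=[1.8728 -0.3597]
Step 6: x=[5.2231 7.9237] v=[0.9785 0.5237]
Step 7: x=[5.2170 8.2124] v=[-0.0305 1.4435]
Max displacement = 2.1810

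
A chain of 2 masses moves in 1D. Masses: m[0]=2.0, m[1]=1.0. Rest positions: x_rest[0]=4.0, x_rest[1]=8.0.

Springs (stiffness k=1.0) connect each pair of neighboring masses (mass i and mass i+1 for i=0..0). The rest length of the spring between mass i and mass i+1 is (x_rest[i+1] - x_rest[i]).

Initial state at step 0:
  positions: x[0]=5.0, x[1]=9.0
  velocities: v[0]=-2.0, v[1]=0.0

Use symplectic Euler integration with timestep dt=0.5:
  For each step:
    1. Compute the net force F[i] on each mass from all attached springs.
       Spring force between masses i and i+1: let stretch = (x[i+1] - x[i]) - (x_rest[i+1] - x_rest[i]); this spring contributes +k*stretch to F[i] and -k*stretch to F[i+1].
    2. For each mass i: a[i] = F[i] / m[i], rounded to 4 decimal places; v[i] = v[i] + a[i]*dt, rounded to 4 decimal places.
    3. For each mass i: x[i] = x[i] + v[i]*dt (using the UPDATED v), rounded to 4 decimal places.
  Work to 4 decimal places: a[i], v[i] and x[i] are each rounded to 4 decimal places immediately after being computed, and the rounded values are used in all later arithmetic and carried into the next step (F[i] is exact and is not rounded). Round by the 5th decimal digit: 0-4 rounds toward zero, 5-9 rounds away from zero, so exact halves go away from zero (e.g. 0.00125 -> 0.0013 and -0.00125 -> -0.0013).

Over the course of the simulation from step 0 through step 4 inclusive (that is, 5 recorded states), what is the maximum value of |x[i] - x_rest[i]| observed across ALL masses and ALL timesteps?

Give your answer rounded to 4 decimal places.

Answer: 2.0137

Derivation:
Step 0: x=[5.0000 9.0000] v=[-2.0000 0.0000]
Step 1: x=[4.0000 9.0000] v=[-2.0000 0.0000]
Step 2: x=[3.1250 8.7500] v=[-1.7500 -0.5000]
Step 3: x=[2.4531 8.0938] v=[-1.3438 -1.3125]
Step 4: x=[1.9863 7.0274] v=[-0.9336 -2.1329]
Max displacement = 2.0137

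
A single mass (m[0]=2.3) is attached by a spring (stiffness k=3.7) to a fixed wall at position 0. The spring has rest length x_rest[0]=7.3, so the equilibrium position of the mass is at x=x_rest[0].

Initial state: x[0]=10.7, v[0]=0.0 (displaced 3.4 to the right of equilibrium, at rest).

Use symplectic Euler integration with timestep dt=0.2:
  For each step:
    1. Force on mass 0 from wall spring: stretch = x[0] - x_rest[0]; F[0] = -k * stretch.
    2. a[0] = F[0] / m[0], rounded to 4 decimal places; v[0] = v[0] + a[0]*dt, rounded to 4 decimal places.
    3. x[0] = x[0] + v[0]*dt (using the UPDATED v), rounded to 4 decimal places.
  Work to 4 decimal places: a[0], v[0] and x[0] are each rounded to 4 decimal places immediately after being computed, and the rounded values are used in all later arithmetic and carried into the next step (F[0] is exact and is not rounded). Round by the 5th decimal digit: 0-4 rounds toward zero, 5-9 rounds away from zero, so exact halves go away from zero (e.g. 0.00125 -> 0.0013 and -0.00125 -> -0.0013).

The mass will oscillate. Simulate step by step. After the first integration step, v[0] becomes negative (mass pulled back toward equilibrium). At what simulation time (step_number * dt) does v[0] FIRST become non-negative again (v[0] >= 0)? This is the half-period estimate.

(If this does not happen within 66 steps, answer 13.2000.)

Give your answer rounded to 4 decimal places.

Step 0: x=[10.7000] v=[0.0000]
Step 1: x=[10.4812] v=[-1.0939]
Step 2: x=[10.0577] v=[-2.1174]
Step 3: x=[9.4568] v=[-3.0047]
Step 4: x=[8.7171] v=[-3.6986]
Step 5: x=[7.8862] v=[-4.1545]
Step 6: x=[7.0176] v=[-4.3431]
Step 7: x=[6.1672] v=[-4.2522]
Step 8: x=[5.3897] v=[-3.8877]
Step 9: x=[4.7351] v=[-3.2731]
Step 10: x=[4.2455] v=[-2.4479]
Step 11: x=[3.9525] v=[-1.4651]
Step 12: x=[3.8749] v=[-0.3881]
Step 13: x=[4.0177] v=[0.7139]
First v>=0 after going negative at step 13, time=2.6000

Answer: 2.6000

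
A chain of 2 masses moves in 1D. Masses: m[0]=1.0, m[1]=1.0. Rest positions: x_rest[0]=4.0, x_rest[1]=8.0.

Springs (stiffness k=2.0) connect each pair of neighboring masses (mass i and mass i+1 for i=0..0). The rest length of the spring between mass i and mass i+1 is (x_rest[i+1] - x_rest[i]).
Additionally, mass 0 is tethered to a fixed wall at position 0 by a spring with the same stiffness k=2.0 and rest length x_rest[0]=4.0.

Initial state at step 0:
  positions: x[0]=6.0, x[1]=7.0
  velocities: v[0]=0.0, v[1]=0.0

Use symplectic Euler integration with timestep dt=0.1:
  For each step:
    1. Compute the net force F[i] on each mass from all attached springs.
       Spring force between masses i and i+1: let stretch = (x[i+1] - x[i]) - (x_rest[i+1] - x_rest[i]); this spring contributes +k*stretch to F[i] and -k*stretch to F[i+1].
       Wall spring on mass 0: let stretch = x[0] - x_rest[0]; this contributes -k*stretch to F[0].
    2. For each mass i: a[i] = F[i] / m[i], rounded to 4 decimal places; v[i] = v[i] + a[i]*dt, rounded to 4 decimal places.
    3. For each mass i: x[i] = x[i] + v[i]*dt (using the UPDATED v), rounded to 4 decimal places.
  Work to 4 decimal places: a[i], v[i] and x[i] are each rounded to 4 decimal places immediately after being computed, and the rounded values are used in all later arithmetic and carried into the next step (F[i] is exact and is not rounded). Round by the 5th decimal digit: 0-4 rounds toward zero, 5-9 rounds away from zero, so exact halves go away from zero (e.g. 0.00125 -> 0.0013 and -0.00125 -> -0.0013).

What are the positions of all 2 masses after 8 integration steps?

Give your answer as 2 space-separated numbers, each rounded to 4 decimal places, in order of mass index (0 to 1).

Answer: 3.3732 8.5614

Derivation:
Step 0: x=[6.0000 7.0000] v=[0.0000 0.0000]
Step 1: x=[5.9000 7.0600] v=[-1.0000 0.6000]
Step 2: x=[5.7052 7.1768] v=[-1.9480 1.1680]
Step 3: x=[5.4257 7.3442] v=[-2.7947 1.6737]
Step 4: x=[5.0761 7.5532] v=[-3.4961 2.0900]
Step 5: x=[4.6745 7.7927] v=[-4.0159 2.3946]
Step 6: x=[4.2418 8.0498] v=[-4.3272 2.5710]
Step 7: x=[3.8004 8.3107] v=[-4.4140 2.6094]
Step 8: x=[3.3732 8.5614] v=[-4.2720 2.5073]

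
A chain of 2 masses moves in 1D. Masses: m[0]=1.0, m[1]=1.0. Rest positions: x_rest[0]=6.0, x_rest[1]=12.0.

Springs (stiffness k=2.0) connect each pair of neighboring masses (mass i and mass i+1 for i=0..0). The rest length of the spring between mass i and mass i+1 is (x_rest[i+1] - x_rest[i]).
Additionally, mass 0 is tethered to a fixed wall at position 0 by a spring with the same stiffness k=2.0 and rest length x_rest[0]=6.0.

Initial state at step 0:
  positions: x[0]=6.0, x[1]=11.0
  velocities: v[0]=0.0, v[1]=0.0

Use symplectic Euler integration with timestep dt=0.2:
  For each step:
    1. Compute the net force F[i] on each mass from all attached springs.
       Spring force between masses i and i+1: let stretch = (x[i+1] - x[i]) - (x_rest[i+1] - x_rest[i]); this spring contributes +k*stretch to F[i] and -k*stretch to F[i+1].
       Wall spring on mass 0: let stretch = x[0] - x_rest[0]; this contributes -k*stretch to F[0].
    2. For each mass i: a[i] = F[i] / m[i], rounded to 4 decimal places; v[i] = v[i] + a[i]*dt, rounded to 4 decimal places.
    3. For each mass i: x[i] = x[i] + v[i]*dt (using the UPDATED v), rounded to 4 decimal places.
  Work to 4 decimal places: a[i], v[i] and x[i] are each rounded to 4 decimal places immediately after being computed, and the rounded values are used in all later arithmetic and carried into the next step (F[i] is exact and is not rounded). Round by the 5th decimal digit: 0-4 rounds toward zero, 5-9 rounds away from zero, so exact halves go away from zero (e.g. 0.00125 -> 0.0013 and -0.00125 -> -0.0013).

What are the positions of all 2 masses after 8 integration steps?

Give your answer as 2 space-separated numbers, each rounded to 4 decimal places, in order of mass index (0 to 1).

Step 0: x=[6.0000 11.0000] v=[0.0000 0.0000]
Step 1: x=[5.9200 11.0800] v=[-0.4000 0.4000]
Step 2: x=[5.7792 11.2272] v=[-0.7040 0.7360]
Step 3: x=[5.6119 11.4186] v=[-0.8365 0.9568]
Step 4: x=[5.4602 11.6254] v=[-0.7586 1.0341]
Step 5: x=[5.3649 11.8190] v=[-0.4766 0.9680]
Step 6: x=[5.3567 11.9763] v=[-0.0409 0.7864]
Step 7: x=[5.4496 12.0840] v=[0.4643 0.5386]
Step 8: x=[5.6372 12.1410] v=[0.9382 0.2848]

Answer: 5.6372 12.1410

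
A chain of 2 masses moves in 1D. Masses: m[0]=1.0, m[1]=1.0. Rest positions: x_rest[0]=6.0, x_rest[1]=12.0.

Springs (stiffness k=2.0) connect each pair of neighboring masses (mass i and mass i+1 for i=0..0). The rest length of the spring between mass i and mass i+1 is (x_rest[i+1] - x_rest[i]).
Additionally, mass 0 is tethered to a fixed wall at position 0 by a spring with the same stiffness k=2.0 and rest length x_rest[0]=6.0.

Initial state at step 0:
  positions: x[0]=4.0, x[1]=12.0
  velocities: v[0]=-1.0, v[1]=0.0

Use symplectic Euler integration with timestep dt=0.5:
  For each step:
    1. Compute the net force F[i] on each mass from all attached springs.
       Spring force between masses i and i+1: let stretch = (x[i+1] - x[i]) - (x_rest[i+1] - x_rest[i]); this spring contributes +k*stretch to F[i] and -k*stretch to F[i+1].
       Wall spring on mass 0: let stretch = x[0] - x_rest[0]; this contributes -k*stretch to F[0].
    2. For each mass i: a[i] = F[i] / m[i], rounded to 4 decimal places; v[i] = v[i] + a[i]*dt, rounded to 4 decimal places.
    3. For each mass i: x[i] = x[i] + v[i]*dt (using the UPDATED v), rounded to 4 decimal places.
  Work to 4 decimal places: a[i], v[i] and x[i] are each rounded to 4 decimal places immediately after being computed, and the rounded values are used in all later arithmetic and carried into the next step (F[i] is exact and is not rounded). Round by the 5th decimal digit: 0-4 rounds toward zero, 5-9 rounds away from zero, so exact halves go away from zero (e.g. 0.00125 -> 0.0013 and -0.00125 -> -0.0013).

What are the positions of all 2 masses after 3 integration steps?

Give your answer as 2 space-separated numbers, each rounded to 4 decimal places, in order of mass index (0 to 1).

Answer: 6.6250 10.8750

Derivation:
Step 0: x=[4.0000 12.0000] v=[-1.0000 0.0000]
Step 1: x=[5.5000 11.0000] v=[3.0000 -2.0000]
Step 2: x=[7.0000 10.2500] v=[3.0000 -1.5000]
Step 3: x=[6.6250 10.8750] v=[-0.7500 1.2500]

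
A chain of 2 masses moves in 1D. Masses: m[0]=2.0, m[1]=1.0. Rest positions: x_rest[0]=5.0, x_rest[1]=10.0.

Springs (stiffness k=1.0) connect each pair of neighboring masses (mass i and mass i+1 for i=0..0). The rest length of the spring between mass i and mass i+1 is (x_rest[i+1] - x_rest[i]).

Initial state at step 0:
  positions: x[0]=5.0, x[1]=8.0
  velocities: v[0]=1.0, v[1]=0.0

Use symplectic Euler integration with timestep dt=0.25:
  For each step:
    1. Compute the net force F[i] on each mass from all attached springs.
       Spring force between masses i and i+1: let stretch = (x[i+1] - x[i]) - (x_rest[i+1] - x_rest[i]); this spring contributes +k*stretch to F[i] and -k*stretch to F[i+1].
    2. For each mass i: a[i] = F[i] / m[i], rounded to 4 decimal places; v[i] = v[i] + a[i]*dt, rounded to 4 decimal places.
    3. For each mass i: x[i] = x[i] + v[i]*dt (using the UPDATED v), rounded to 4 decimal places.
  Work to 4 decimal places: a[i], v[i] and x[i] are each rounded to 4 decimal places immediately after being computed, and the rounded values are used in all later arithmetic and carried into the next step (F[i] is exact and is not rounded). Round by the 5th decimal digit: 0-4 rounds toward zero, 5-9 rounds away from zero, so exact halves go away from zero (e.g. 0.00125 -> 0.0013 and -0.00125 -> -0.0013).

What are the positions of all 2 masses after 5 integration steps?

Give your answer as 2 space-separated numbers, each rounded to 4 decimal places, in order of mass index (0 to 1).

Step 0: x=[5.0000 8.0000] v=[1.0000 0.0000]
Step 1: x=[5.1875 8.1250] v=[0.7500 0.5000]
Step 2: x=[5.3106 8.3789] v=[0.4922 1.0156]
Step 3: x=[5.3733 8.7535] v=[0.2507 1.4985]
Step 4: x=[5.3854 9.2294] v=[0.0482 1.9035]
Step 5: x=[5.3613 9.7775] v=[-0.0963 2.1925]

Answer: 5.3613 9.7775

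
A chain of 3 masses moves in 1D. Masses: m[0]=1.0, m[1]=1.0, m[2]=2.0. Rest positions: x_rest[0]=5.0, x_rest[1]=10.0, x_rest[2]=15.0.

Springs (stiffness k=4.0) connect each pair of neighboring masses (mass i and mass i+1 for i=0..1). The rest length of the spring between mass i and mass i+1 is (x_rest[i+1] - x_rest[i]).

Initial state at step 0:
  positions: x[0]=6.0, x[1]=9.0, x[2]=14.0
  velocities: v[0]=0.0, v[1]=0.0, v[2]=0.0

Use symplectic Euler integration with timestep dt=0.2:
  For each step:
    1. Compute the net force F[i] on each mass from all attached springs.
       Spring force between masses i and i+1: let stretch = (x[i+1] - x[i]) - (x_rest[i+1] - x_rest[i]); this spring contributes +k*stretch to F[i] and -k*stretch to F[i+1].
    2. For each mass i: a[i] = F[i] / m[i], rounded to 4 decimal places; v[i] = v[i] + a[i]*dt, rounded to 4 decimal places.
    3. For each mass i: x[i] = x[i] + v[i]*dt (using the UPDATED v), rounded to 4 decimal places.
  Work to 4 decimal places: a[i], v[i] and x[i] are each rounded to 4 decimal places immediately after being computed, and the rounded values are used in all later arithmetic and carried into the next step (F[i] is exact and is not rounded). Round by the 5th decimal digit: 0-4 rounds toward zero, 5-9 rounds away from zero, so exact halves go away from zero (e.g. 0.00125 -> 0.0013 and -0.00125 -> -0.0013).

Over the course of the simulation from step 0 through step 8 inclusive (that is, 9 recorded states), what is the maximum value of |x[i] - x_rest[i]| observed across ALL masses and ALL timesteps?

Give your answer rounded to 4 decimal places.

Answer: 1.5307

Derivation:
Step 0: x=[6.0000 9.0000 14.0000] v=[0.0000 0.0000 0.0000]
Step 1: x=[5.6800 9.3200 14.0000] v=[-1.6000 1.6000 0.0000]
Step 2: x=[5.1424 9.8064 14.0256] v=[-2.6880 2.4320 0.1280]
Step 3: x=[4.5510 10.2216 14.1137] v=[-2.9568 2.0762 0.4403]
Step 4: x=[4.0669 10.3523 14.2904] v=[-2.4203 0.6534 0.8835]
Step 5: x=[3.7885 10.1074 14.5521] v=[-1.3920 -1.2244 1.3083]
Step 6: x=[3.7211 9.5626 14.8582] v=[-0.3369 -2.7238 1.5304]
Step 7: x=[3.7884 8.9305 15.1406] v=[0.3363 -3.1605 1.4122]
Step 8: x=[3.8784 8.4693 15.3262] v=[0.4500 -2.3061 0.9282]
Max displacement = 1.5307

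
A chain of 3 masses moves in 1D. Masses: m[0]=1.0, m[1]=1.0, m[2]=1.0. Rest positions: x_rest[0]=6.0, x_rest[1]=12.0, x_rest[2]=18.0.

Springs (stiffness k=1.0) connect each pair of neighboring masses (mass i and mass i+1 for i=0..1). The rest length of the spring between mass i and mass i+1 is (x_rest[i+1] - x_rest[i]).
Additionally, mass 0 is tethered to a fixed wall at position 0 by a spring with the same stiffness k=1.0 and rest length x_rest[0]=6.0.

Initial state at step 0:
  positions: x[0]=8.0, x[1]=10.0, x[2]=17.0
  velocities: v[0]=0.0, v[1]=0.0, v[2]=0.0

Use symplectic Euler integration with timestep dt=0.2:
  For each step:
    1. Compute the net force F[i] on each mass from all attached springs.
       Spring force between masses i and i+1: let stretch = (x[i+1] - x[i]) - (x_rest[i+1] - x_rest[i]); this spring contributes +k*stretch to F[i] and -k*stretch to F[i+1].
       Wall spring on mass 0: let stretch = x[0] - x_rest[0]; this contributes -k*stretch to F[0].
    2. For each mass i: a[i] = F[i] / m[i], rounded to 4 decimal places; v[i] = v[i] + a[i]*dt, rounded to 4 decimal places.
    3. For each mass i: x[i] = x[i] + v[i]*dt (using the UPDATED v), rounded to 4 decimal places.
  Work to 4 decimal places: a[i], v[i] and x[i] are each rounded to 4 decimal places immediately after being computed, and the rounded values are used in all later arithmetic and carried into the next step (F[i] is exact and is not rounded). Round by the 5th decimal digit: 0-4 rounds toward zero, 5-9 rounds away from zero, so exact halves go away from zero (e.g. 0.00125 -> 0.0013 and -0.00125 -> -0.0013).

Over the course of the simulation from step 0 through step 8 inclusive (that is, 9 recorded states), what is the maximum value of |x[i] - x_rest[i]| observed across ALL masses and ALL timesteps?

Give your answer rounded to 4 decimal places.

Answer: 2.2487

Derivation:
Step 0: x=[8.0000 10.0000 17.0000] v=[0.0000 0.0000 0.0000]
Step 1: x=[7.7600 10.2000 16.9600] v=[-1.2000 1.0000 -0.2000]
Step 2: x=[7.3072 10.5728 16.8896] v=[-2.2640 1.8640 -0.3520]
Step 3: x=[6.6927 11.0676 16.8065] v=[-3.0723 2.4742 -0.4154]
Step 4: x=[5.9855 11.6170 16.7339] v=[-3.5359 2.7470 -0.3632]
Step 5: x=[5.2642 12.1458 16.6966] v=[-3.6067 2.6441 -0.1866]
Step 6: x=[4.6076 12.5814 16.7172] v=[-3.2832 2.1779 0.1032]
Step 7: x=[4.0856 12.8635 16.8124] v=[-2.6100 1.4103 0.4760]
Step 8: x=[3.7513 12.9524 16.9896] v=[-1.6715 0.4445 0.8862]
Max displacement = 2.2487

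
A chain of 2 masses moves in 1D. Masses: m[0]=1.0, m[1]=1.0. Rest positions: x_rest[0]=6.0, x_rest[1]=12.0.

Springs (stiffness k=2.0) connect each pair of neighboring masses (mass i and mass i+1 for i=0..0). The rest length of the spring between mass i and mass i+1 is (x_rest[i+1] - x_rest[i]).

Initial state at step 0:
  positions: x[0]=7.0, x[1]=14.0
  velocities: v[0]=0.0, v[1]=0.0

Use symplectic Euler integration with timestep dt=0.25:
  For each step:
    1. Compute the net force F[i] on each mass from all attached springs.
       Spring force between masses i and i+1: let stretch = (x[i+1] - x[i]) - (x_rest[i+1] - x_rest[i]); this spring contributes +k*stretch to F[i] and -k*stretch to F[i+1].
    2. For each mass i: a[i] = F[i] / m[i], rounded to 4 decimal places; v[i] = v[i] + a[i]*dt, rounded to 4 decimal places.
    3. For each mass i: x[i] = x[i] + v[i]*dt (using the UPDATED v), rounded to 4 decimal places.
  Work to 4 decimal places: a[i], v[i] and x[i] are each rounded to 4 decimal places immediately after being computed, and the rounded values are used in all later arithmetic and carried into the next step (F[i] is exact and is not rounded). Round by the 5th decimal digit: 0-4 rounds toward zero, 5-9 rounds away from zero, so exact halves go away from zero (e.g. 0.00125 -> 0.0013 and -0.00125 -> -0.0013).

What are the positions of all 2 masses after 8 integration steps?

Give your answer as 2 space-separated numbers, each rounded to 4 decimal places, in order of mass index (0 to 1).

Answer: 7.7092 13.2911

Derivation:
Step 0: x=[7.0000 14.0000] v=[0.0000 0.0000]
Step 1: x=[7.1250 13.8750] v=[0.5000 -0.5000]
Step 2: x=[7.3438 13.6563] v=[0.8750 -0.8750]
Step 3: x=[7.6016 13.3985] v=[1.0313 -1.0313]
Step 4: x=[7.8341 13.1661] v=[0.9298 -0.9298]
Step 5: x=[7.9831 13.0172] v=[0.5958 -0.5958]
Step 6: x=[8.0113 12.9890] v=[0.1129 -0.1129]
Step 7: x=[7.9117 13.0886] v=[-0.3983 0.3983]
Step 8: x=[7.7092 13.2911] v=[-0.8099 0.8099]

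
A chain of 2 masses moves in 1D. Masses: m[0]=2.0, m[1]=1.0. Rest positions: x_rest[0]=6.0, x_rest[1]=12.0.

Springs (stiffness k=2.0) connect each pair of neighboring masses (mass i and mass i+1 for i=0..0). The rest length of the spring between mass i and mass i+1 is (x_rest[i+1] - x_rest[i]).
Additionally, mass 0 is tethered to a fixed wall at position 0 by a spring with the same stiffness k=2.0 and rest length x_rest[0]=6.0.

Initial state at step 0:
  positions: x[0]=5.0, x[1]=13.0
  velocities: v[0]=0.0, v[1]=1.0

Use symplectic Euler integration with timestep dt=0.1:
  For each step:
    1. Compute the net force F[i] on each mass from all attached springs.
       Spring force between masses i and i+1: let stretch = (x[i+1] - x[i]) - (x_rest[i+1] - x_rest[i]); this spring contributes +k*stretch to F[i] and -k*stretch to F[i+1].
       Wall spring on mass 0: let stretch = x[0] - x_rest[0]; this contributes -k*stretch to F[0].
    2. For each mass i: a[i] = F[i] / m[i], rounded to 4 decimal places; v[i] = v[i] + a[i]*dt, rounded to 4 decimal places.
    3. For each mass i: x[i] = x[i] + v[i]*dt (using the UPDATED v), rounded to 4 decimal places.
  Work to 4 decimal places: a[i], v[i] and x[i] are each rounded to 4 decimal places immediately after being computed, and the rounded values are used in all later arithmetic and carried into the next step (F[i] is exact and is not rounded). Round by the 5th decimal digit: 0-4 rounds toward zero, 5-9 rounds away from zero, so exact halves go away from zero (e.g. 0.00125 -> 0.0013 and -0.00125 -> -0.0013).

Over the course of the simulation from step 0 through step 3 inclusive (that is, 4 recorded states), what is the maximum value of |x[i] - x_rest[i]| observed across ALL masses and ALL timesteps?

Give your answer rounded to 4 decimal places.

Step 0: x=[5.0000 13.0000] v=[0.0000 1.0000]
Step 1: x=[5.0300 13.0600] v=[0.3000 0.6000]
Step 2: x=[5.0900 13.0794] v=[0.6000 0.1940]
Step 3: x=[5.1790 13.0590] v=[0.8899 -0.2039]
Max displacement = 1.0794

Answer: 1.0794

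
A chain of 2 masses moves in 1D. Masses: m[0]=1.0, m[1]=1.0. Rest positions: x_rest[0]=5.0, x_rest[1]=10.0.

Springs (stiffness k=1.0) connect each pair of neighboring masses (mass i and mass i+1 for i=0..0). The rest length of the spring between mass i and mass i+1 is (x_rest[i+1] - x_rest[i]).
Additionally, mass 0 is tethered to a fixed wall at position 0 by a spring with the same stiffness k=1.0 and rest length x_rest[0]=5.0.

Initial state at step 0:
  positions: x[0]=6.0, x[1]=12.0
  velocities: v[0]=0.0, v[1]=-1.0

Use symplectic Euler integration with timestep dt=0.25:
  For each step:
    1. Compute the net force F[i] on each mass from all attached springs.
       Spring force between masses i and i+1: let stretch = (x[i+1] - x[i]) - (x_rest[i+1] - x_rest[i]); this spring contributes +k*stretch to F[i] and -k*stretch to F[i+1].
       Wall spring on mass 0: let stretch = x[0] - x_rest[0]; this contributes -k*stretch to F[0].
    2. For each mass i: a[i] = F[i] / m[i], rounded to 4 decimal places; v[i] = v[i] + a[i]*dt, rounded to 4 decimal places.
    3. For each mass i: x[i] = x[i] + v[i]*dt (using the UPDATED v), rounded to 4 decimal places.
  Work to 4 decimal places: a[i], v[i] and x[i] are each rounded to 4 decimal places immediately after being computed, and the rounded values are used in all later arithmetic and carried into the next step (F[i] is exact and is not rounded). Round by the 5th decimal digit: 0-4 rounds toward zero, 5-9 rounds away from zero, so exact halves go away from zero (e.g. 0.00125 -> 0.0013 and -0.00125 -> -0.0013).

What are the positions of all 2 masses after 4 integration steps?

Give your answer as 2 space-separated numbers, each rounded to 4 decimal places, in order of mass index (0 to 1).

Step 0: x=[6.0000 12.0000] v=[0.0000 -1.0000]
Step 1: x=[6.0000 11.6875] v=[0.0000 -1.2500]
Step 2: x=[5.9805 11.3320] v=[-0.0781 -1.4219]
Step 3: x=[5.9217 10.9546] v=[-0.2354 -1.5098]
Step 4: x=[5.8073 10.5751] v=[-0.4576 -1.5180]

Answer: 5.8073 10.5751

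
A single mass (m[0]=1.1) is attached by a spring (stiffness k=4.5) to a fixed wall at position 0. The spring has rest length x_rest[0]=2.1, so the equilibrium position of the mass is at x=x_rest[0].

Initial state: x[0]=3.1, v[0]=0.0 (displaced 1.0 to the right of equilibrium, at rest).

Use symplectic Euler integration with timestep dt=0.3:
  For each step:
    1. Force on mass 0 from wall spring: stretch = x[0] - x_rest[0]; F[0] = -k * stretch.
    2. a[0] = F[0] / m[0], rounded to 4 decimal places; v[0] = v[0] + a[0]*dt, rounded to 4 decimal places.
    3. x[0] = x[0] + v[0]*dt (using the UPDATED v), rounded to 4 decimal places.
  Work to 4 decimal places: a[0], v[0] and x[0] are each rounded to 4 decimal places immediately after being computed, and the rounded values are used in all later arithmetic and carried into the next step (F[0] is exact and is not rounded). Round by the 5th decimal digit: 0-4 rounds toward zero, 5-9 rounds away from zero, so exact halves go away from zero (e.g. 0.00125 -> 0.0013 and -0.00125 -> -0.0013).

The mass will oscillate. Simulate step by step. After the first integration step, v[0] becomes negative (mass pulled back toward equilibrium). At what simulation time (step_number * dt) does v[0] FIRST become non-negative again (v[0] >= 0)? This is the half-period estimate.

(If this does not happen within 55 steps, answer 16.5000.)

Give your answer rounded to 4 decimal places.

Step 0: x=[3.1000] v=[0.0000]
Step 1: x=[2.7318] v=[-1.2273]
Step 2: x=[2.1310] v=[-2.0027]
Step 3: x=[1.5188] v=[-2.0407]
Step 4: x=[1.1206] v=[-1.3274]
Step 5: x=[1.0830] v=[-0.1254]
Step 6: x=[1.4198] v=[1.1228]
First v>=0 after going negative at step 6, time=1.8000

Answer: 1.8000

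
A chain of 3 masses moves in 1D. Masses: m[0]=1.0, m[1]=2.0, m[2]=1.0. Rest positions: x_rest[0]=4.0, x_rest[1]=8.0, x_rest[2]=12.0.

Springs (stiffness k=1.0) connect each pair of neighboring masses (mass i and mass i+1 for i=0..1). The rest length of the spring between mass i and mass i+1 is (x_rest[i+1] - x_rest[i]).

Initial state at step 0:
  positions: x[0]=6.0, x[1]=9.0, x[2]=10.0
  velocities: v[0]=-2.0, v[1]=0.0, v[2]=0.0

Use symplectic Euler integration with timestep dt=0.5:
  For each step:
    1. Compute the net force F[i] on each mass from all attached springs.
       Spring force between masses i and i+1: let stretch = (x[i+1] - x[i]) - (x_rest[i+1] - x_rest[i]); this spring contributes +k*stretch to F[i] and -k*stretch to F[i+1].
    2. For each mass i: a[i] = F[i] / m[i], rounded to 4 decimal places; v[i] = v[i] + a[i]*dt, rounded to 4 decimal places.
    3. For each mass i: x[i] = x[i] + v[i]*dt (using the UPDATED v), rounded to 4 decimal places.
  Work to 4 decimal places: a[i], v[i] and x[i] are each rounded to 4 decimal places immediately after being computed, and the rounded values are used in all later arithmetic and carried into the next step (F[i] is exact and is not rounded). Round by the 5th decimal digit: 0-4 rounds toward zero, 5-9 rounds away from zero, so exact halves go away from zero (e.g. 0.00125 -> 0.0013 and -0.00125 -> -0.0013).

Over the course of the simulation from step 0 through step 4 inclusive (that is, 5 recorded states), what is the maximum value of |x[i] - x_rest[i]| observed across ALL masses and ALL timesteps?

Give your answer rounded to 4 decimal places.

Step 0: x=[6.0000 9.0000 10.0000] v=[-2.0000 0.0000 0.0000]
Step 1: x=[4.7500 8.7500 10.7500] v=[-2.5000 -0.5000 1.5000]
Step 2: x=[3.5000 8.2500 12.0000] v=[-2.5000 -1.0000 2.5000]
Step 3: x=[2.4375 7.6250 13.3125] v=[-2.1250 -1.2500 2.6250]
Step 4: x=[1.6719 7.0625 14.2032] v=[-1.5313 -1.1250 1.7813]
Max displacement = 2.3281

Answer: 2.3281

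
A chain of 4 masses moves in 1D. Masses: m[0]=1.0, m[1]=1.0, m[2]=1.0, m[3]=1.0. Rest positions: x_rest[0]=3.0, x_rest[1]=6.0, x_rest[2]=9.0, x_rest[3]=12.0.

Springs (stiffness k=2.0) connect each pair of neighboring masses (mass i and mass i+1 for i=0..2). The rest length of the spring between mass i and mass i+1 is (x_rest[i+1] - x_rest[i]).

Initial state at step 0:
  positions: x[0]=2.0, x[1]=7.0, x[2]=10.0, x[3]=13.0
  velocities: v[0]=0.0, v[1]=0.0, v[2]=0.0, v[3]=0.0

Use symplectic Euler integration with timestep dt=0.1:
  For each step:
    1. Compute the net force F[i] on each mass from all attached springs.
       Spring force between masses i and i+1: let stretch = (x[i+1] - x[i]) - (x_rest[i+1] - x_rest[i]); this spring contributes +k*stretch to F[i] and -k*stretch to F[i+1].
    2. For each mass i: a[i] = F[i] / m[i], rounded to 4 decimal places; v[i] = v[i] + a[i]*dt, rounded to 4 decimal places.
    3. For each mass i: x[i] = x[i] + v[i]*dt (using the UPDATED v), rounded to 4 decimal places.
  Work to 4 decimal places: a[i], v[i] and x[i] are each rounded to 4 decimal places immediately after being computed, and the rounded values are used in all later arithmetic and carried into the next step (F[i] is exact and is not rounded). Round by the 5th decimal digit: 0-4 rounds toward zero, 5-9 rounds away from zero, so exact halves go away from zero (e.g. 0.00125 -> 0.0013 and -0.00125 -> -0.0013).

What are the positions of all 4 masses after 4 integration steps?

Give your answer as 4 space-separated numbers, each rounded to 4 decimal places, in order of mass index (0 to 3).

Answer: 2.3766 6.6351 9.9886 12.9999

Derivation:
Step 0: x=[2.0000 7.0000 10.0000 13.0000] v=[0.0000 0.0000 0.0000 0.0000]
Step 1: x=[2.0400 6.9600 10.0000 13.0000] v=[0.4000 -0.4000 0.0000 0.0000]
Step 2: x=[2.1184 6.8824 9.9992 13.0000] v=[0.7840 -0.7760 -0.0080 0.0000]
Step 3: x=[2.2321 6.7719 9.9961 13.0000] v=[1.1368 -1.1054 -0.0312 -0.0002]
Step 4: x=[2.3766 6.6351 9.9886 12.9999] v=[1.4448 -1.3685 -0.0753 -0.0010]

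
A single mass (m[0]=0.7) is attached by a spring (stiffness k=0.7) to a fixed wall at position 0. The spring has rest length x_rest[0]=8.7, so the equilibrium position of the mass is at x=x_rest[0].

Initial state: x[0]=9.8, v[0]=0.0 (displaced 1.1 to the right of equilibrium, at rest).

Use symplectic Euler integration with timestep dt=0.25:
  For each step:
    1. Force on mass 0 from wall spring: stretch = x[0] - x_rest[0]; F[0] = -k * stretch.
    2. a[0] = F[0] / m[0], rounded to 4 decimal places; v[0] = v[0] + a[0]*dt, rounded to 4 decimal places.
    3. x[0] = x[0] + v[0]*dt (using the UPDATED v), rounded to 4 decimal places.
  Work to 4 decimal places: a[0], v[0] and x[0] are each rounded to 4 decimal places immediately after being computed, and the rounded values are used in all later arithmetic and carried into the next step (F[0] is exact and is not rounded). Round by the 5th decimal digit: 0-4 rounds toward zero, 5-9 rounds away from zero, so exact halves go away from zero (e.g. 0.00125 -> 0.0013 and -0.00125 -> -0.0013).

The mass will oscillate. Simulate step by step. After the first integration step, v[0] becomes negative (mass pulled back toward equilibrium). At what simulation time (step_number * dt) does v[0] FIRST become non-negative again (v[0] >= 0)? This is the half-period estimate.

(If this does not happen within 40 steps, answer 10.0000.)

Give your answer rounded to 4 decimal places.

Step 0: x=[9.8000] v=[0.0000]
Step 1: x=[9.7313] v=[-0.2750]
Step 2: x=[9.5981] v=[-0.5328]
Step 3: x=[9.4088] v=[-0.7573]
Step 4: x=[9.1752] v=[-0.9345]
Step 5: x=[8.9119] v=[-1.0533]
Step 6: x=[8.6353] v=[-1.1063]
Step 7: x=[8.3628] v=[-1.0901]
Step 8: x=[8.1114] v=[-1.0058]
Step 9: x=[7.8967] v=[-0.8587]
Step 10: x=[7.7322] v=[-0.6579]
Step 11: x=[7.6282] v=[-0.4160]
Step 12: x=[7.5912] v=[-0.1481]
Step 13: x=[7.6235] v=[0.1291]
First v>=0 after going negative at step 13, time=3.2500

Answer: 3.2500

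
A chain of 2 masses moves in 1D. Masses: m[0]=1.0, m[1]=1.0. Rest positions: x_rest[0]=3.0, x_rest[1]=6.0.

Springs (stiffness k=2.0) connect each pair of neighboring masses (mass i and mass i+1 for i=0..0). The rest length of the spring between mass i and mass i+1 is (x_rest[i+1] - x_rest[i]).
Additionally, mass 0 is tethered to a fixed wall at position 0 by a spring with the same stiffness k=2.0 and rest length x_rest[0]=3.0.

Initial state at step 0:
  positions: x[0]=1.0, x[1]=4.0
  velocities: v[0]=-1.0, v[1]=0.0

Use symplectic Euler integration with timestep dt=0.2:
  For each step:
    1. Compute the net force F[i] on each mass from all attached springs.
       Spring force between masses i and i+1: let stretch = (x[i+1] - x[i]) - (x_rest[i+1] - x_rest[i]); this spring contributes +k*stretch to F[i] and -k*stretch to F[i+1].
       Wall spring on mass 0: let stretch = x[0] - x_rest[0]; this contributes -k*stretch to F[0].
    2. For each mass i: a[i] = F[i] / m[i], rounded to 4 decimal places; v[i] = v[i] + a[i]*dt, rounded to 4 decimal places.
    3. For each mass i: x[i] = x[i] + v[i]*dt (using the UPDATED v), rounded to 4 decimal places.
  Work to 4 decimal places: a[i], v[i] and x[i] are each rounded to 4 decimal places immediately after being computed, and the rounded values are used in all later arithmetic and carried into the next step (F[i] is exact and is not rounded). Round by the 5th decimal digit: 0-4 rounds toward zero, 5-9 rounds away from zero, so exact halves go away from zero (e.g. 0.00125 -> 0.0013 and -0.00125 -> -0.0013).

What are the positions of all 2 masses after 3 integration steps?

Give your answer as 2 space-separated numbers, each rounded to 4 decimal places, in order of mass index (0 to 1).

Step 0: x=[1.0000 4.0000] v=[-1.0000 0.0000]
Step 1: x=[0.9600 4.0000] v=[-0.2000 0.0000]
Step 2: x=[1.0864 3.9968] v=[0.6320 -0.0160]
Step 3: x=[1.3587 4.0008] v=[1.3616 0.0198]

Answer: 1.3587 4.0008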